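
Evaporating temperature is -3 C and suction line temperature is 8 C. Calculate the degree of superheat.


Superheat = T_suction - T_evap
Superheat = 8 - (-3)
Superheat = 11 K

11


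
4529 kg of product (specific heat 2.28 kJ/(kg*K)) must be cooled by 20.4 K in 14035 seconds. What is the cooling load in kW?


Q = m * cp * dT / t
Q = 4529 * 2.28 * 20.4 / 14035
Q = 15.009 kW

15.009


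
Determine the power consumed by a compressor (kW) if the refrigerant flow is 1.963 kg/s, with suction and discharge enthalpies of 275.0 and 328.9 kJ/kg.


dh = 328.9 - 275.0 = 53.9 kJ/kg
W = m_dot * dh = 1.963 * 53.9 = 105.81 kW

105.81


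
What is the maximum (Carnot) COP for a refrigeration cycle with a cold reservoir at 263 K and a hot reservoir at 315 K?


dT = 315 - 263 = 52 K
COP_carnot = T_cold / dT = 263 / 52
COP_carnot = 5.058

5.058


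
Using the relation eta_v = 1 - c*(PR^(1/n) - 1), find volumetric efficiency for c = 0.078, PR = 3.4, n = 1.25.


PR^(1/n) = 3.4^(1/1.25) = 2.66184727
eta_v = 1 - 0.078 * (2.66184727 - 1)
eta_v = 0.8704

0.8704


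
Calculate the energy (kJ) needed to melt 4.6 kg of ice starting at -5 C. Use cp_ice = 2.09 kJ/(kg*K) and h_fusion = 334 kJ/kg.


Sensible heat = cp * dT = 2.09 * 5 = 10.45 kJ/kg
Total per kg = 10.45 + 334 = 344.45 kJ/kg
Q = m * total = 4.6 * 344.45
Q = 1584.5 kJ

1584.5


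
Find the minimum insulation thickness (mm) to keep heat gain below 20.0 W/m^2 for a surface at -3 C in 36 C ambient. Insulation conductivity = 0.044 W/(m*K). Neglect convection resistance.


dT = 36 - (-3) = 39 K
thickness = k * dT / q_max * 1000
thickness = 0.044 * 39 / 20.0 * 1000
thickness = 85.8 mm

85.8


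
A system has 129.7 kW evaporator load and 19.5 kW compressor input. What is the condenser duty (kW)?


Q_cond = Q_evap + W
Q_cond = 129.7 + 19.5
Q_cond = 149.2 kW

149.2


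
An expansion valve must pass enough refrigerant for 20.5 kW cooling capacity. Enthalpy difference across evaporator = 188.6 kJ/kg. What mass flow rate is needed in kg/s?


m_dot = Q / dh
m_dot = 20.5 / 188.6
m_dot = 0.1087 kg/s

0.1087


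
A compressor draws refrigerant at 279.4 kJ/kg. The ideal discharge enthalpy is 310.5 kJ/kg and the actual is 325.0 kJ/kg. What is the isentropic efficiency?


dh_ideal = 310.5 - 279.4 = 31.1 kJ/kg
dh_actual = 325.0 - 279.4 = 45.6 kJ/kg
eta_s = dh_ideal / dh_actual = 31.1 / 45.6
eta_s = 0.682

0.682


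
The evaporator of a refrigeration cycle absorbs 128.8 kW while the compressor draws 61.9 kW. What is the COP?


COP = Q_evap / W
COP = 128.8 / 61.9
COP = 2.081

2.081


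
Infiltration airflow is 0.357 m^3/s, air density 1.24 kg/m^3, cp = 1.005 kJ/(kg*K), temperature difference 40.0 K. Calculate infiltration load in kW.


Q = V_dot * rho * cp * dT
Q = 0.357 * 1.24 * 1.005 * 40.0
Q = 17.796 kW

17.796


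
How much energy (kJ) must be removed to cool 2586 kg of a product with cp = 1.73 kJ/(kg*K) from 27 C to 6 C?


dT = 27 - (6) = 21 K
Q = m * cp * dT = 2586 * 1.73 * 21
Q = 93949 kJ

93949


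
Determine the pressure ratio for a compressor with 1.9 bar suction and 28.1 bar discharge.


PR = P_high / P_low
PR = 28.1 / 1.9
PR = 14.789

14.789


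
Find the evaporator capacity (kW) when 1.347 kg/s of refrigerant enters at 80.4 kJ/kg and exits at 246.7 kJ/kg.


dh = 246.7 - 80.4 = 166.3 kJ/kg
Q_evap = m_dot * dh = 1.347 * 166.3
Q_evap = 224.01 kW

224.01


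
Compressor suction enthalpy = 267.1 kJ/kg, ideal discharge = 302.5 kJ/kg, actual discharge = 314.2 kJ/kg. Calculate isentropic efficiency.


dh_ideal = 302.5 - 267.1 = 35.4 kJ/kg
dh_actual = 314.2 - 267.1 = 47.1 kJ/kg
eta_s = dh_ideal / dh_actual = 35.4 / 47.1
eta_s = 0.7516

0.7516


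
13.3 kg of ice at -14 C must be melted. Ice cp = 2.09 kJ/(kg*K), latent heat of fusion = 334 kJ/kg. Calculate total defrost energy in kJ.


Sensible heat = cp * dT = 2.09 * 14 = 29.26 kJ/kg
Total per kg = 29.26 + 334 = 363.26 kJ/kg
Q = m * total = 13.3 * 363.26
Q = 4831.4 kJ

4831.4


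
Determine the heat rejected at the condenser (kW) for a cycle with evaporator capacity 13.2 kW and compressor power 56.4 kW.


Q_cond = Q_evap + W
Q_cond = 13.2 + 56.4
Q_cond = 69.6 kW

69.6


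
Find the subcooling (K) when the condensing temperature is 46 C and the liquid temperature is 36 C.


Subcooling = T_cond - T_liquid
Subcooling = 46 - 36
Subcooling = 10 K

10


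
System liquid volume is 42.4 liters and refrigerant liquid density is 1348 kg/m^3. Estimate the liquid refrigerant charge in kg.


Charge = V * rho / 1000
Charge = 42.4 * 1348 / 1000
Charge = 57.16 kg

57.16


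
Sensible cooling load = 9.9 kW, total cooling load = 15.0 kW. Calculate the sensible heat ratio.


SHR = Q_sensible / Q_total
SHR = 9.9 / 15.0
SHR = 0.66

0.66


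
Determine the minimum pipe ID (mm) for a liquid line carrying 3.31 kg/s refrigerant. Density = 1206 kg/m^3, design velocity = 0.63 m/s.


A = m_dot / (rho * v) = 3.31 / (1206 * 0.63) = 0.004356524257 m^2
d = sqrt(4*A/pi) * 1000
d = 74.5 mm

74.5


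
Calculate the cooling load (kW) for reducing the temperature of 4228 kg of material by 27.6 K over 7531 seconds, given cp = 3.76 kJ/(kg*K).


Q = m * cp * dT / t
Q = 4228 * 3.76 * 27.6 / 7531
Q = 58.261 kW

58.261


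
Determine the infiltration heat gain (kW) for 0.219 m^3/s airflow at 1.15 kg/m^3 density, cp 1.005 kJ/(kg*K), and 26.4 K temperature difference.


Q = V_dot * rho * cp * dT
Q = 0.219 * 1.15 * 1.005 * 26.4
Q = 6.682 kW

6.682


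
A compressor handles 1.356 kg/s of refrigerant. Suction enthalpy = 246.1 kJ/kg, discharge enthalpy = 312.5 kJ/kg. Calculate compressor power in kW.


dh = 312.5 - 246.1 = 66.4 kJ/kg
W = m_dot * dh = 1.356 * 66.4 = 90.04 kW

90.04


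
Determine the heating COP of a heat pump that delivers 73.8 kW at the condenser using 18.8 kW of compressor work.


COP_hp = Q_cond / W
COP_hp = 73.8 / 18.8
COP_hp = 3.926

3.926


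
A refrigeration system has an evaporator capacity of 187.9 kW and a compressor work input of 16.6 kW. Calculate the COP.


COP = Q_evap / W
COP = 187.9 / 16.6
COP = 11.319

11.319


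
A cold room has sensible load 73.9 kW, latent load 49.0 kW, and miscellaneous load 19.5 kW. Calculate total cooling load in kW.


Q_total = Q_s + Q_l + Q_misc
Q_total = 73.9 + 49.0 + 19.5
Q_total = 142.4 kW

142.4


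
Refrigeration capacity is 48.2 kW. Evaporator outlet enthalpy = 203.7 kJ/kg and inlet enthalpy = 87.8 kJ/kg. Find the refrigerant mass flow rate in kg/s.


dh = 203.7 - 87.8 = 115.9 kJ/kg
m_dot = Q / dh = 48.2 / 115.9 = 0.4159 kg/s

0.4159


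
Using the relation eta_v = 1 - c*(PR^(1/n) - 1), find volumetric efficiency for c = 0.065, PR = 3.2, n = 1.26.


PR^(1/n) = 3.2^(1/1.26) = 2.51717078
eta_v = 1 - 0.065 * (2.51717078 - 1)
eta_v = 0.9014

0.9014


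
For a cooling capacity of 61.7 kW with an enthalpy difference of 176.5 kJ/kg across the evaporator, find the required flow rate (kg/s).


m_dot = Q / dh
m_dot = 61.7 / 176.5
m_dot = 0.3496 kg/s

0.3496


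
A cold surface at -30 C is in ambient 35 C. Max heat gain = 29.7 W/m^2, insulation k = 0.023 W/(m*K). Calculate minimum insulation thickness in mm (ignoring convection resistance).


dT = 35 - (-30) = 65 K
thickness = k * dT / q_max * 1000
thickness = 0.023 * 65 / 29.7 * 1000
thickness = 50.3 mm

50.3


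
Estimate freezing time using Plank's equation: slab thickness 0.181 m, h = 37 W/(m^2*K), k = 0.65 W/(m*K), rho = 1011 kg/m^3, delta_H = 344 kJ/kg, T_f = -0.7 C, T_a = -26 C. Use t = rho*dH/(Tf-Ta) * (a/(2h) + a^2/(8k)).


dT = -0.7 - (-26) = 25.3 K
term1 = a/(2h) = 0.181/(2*37) = 0.002445945946
term2 = a^2/(8k) = 0.181^2/(8*0.65) = 0.006300192308
t = rho*dH*1000/dT * (term1 + term2)
t = 1011*344*1000/25.3 * (0.002445945946 + 0.006300192308)
t = 120228 s

120228


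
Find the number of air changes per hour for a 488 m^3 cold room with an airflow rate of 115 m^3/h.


ACH = flow / volume
ACH = 115 / 488
ACH = 0.236

0.236


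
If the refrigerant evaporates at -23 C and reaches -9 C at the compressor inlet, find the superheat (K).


Superheat = T_suction - T_evap
Superheat = -9 - (-23)
Superheat = 14 K

14


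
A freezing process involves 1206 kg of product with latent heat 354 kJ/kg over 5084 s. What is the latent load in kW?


Q_lat = m * h_fg / t
Q_lat = 1206 * 354 / 5084
Q_lat = 83.97 kW

83.97


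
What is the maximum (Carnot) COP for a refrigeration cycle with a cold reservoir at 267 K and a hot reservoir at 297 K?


dT = 297 - 267 = 30 K
COP_carnot = T_cold / dT = 267 / 30
COP_carnot = 8.9

8.9


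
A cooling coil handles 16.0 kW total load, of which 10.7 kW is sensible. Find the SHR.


SHR = Q_sensible / Q_total
SHR = 10.7 / 16.0
SHR = 0.669

0.669


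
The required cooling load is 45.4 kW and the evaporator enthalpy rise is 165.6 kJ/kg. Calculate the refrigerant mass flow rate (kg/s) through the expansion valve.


m_dot = Q / dh
m_dot = 45.4 / 165.6
m_dot = 0.2742 kg/s

0.2742


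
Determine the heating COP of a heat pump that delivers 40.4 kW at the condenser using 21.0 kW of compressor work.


COP_hp = Q_cond / W
COP_hp = 40.4 / 21.0
COP_hp = 1.924

1.924


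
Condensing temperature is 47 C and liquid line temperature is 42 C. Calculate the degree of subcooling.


Subcooling = T_cond - T_liquid
Subcooling = 47 - 42
Subcooling = 5 K

5


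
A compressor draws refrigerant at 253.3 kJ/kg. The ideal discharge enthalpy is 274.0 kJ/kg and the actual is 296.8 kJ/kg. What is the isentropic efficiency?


dh_ideal = 274.0 - 253.3 = 20.7 kJ/kg
dh_actual = 296.8 - 253.3 = 43.5 kJ/kg
eta_s = dh_ideal / dh_actual = 20.7 / 43.5
eta_s = 0.4759

0.4759


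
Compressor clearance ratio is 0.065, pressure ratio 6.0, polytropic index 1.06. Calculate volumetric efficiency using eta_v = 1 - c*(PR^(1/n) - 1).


PR^(1/n) = 6.0^(1/1.06) = 5.42131888
eta_v = 1 - 0.065 * (5.42131888 - 1)
eta_v = 0.7126

0.7126


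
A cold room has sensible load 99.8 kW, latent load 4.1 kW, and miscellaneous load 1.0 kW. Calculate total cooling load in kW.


Q_total = Q_s + Q_l + Q_misc
Q_total = 99.8 + 4.1 + 1.0
Q_total = 104.9 kW

104.9


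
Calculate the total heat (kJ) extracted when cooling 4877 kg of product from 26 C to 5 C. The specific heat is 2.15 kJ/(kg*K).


dT = 26 - (5) = 21 K
Q = m * cp * dT = 4877 * 2.15 * 21
Q = 220197 kJ

220197


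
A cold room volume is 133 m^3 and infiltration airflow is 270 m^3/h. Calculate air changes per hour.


ACH = flow / volume
ACH = 270 / 133
ACH = 2.03

2.03


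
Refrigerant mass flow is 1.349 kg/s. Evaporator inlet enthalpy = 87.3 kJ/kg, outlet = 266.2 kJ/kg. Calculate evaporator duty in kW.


dh = 266.2 - 87.3 = 178.9 kJ/kg
Q_evap = m_dot * dh = 1.349 * 178.9
Q_evap = 241.34 kW

241.34


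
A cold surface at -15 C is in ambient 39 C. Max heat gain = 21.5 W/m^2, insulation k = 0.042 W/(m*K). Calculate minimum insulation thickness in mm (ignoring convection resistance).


dT = 39 - (-15) = 54 K
thickness = k * dT / q_max * 1000
thickness = 0.042 * 54 / 21.5 * 1000
thickness = 105.5 mm

105.5


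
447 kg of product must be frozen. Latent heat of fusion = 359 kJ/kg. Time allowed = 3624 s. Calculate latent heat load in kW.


Q_lat = m * h_fg / t
Q_lat = 447 * 359 / 3624
Q_lat = 44.28 kW

44.28


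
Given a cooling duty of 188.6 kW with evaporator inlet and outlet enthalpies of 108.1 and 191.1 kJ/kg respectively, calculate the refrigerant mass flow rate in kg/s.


dh = 191.1 - 108.1 = 83.0 kJ/kg
m_dot = Q / dh = 188.6 / 83.0 = 2.2723 kg/s

2.2723


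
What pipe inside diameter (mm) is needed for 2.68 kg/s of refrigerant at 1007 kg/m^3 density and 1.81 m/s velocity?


A = m_dot / (rho * v) = 2.68 / (1007 * 1.81) = 0.001470370391 m^2
d = sqrt(4*A/pi) * 1000
d = 43.3 mm

43.3


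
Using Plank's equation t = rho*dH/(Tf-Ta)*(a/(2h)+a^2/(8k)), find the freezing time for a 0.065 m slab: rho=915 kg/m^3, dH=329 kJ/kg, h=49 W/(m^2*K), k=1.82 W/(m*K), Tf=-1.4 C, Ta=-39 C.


dT = -1.4 - (-39) = 37.6 K
term1 = a/(2h) = 0.065/(2*49) = 0.0006632653061
term2 = a^2/(8k) = 0.065^2/(8*1.82) = 0.0002901785714
t = rho*dH*1000/dT * (term1 + term2)
t = 915*329*1000/37.6 * (0.0006632653061 + 0.0002901785714)
t = 7634 s

7634


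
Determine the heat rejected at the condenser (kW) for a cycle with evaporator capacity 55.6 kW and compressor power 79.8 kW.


Q_cond = Q_evap + W
Q_cond = 55.6 + 79.8
Q_cond = 135.4 kW

135.4


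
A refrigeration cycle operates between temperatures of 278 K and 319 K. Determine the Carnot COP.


dT = 319 - 278 = 41 K
COP_carnot = T_cold / dT = 278 / 41
COP_carnot = 6.78

6.78


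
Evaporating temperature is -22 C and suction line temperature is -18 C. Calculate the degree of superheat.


Superheat = T_suction - T_evap
Superheat = -18 - (-22)
Superheat = 4 K

4


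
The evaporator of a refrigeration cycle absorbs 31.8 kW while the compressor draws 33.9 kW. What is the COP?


COP = Q_evap / W
COP = 31.8 / 33.9
COP = 0.938

0.938


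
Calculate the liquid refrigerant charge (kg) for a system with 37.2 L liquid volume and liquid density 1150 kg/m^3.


Charge = V * rho / 1000
Charge = 37.2 * 1150 / 1000
Charge = 42.78 kg

42.78


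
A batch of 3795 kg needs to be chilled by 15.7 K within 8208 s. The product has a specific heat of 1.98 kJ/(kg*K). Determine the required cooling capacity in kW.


Q = m * cp * dT / t
Q = 3795 * 1.98 * 15.7 / 8208
Q = 14.373 kW

14.373


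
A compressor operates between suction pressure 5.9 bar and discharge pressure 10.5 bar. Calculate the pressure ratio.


PR = P_high / P_low
PR = 10.5 / 5.9
PR = 1.78

1.78


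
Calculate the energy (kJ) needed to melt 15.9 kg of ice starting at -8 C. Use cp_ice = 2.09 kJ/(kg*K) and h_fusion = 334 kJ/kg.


Sensible heat = cp * dT = 2.09 * 8 = 16.72 kJ/kg
Total per kg = 16.72 + 334 = 350.72 kJ/kg
Q = m * total = 15.9 * 350.72
Q = 5576.4 kJ

5576.4


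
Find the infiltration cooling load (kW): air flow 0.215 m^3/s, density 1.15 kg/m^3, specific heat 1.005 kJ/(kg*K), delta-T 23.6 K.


Q = V_dot * rho * cp * dT
Q = 0.215 * 1.15 * 1.005 * 23.6
Q = 5.864 kW

5.864


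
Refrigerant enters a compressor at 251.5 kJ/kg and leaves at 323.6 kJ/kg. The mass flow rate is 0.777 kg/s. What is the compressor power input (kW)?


dh = 323.6 - 251.5 = 72.1 kJ/kg
W = m_dot * dh = 0.777 * 72.1 = 56.02 kW

56.02


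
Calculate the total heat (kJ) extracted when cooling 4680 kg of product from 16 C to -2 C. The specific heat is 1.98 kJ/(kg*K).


dT = 16 - (-2) = 18 K
Q = m * cp * dT = 4680 * 1.98 * 18
Q = 166795 kJ

166795


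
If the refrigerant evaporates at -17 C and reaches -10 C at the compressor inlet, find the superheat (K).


Superheat = T_suction - T_evap
Superheat = -10 - (-17)
Superheat = 7 K

7


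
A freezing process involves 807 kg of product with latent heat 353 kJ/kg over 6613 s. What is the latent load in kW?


Q_lat = m * h_fg / t
Q_lat = 807 * 353 / 6613
Q_lat = 43.08 kW

43.08


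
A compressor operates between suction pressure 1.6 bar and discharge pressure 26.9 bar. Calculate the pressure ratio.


PR = P_high / P_low
PR = 26.9 / 1.6
PR = 16.813

16.813


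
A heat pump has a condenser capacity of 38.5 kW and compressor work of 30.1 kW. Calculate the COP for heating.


COP_hp = Q_cond / W
COP_hp = 38.5 / 30.1
COP_hp = 1.279

1.279


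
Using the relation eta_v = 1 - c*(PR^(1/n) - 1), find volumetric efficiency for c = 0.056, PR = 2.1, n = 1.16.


PR^(1/n) = 2.1^(1/1.16) = 1.89572464
eta_v = 1 - 0.056 * (1.89572464 - 1)
eta_v = 0.9498

0.9498


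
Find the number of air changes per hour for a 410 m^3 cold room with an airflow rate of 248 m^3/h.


ACH = flow / volume
ACH = 248 / 410
ACH = 0.605

0.605


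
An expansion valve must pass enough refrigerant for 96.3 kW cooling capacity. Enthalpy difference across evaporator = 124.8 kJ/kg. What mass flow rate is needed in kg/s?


m_dot = Q / dh
m_dot = 96.3 / 124.8
m_dot = 0.7716 kg/s

0.7716


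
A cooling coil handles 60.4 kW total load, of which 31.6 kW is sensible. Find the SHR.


SHR = Q_sensible / Q_total
SHR = 31.6 / 60.4
SHR = 0.523

0.523


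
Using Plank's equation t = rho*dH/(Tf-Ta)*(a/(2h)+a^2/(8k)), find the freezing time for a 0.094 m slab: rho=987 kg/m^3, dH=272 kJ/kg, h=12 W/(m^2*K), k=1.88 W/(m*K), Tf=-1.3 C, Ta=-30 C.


dT = -1.3 - (-30) = 28.7 K
term1 = a/(2h) = 0.094/(2*12) = 0.003916666667
term2 = a^2/(8k) = 0.094^2/(8*1.88) = 0.0005875
t = rho*dH*1000/dT * (term1 + term2)
t = 987*272*1000/28.7 * (0.003916666667 + 0.0005875)
t = 42133 s

42133


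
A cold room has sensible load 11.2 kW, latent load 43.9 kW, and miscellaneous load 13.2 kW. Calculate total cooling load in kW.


Q_total = Q_s + Q_l + Q_misc
Q_total = 11.2 + 43.9 + 13.2
Q_total = 68.3 kW

68.3


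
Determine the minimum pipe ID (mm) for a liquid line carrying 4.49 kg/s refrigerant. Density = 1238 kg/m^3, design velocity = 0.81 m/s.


A = m_dot / (rho * v) = 4.49 / (1238 * 0.81) = 0.004477552404 m^2
d = sqrt(4*A/pi) * 1000
d = 75.5 mm

75.5


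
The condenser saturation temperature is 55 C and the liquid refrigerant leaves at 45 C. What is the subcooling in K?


Subcooling = T_cond - T_liquid
Subcooling = 55 - 45
Subcooling = 10 K

10


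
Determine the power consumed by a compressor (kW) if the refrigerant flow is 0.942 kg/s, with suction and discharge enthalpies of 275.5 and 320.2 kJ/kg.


dh = 320.2 - 275.5 = 44.7 kJ/kg
W = m_dot * dh = 0.942 * 44.7 = 42.11 kW

42.11


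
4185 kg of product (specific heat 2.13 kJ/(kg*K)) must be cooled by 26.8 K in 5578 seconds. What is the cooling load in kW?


Q = m * cp * dT / t
Q = 4185 * 2.13 * 26.8 / 5578
Q = 42.828 kW

42.828


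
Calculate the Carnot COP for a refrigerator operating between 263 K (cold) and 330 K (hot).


dT = 330 - 263 = 67 K
COP_carnot = T_cold / dT = 263 / 67
COP_carnot = 3.925

3.925


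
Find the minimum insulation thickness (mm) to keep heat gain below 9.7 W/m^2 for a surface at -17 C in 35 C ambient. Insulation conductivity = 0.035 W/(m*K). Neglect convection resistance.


dT = 35 - (-17) = 52 K
thickness = k * dT / q_max * 1000
thickness = 0.035 * 52 / 9.7 * 1000
thickness = 187.6 mm

187.6


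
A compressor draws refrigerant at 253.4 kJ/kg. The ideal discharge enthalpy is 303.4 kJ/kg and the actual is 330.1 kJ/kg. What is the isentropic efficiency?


dh_ideal = 303.4 - 253.4 = 50.0 kJ/kg
dh_actual = 330.1 - 253.4 = 76.7 kJ/kg
eta_s = dh_ideal / dh_actual = 50.0 / 76.7
eta_s = 0.6519

0.6519


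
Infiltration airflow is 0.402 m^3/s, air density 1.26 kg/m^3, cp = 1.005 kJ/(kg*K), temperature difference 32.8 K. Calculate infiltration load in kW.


Q = V_dot * rho * cp * dT
Q = 0.402 * 1.26 * 1.005 * 32.8
Q = 16.697 kW

16.697


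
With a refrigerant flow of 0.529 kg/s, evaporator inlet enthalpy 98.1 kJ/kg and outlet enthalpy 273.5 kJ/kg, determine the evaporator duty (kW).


dh = 273.5 - 98.1 = 175.4 kJ/kg
Q_evap = m_dot * dh = 0.529 * 175.4
Q_evap = 92.79 kW

92.79


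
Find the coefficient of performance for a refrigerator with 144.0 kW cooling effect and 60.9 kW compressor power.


COP = Q_evap / W
COP = 144.0 / 60.9
COP = 2.365

2.365


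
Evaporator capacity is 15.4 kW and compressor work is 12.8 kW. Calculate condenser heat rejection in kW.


Q_cond = Q_evap + W
Q_cond = 15.4 + 12.8
Q_cond = 28.2 kW

28.2


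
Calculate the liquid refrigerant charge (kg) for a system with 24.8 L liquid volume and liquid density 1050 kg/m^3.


Charge = V * rho / 1000
Charge = 24.8 * 1050 / 1000
Charge = 26.04 kg

26.04


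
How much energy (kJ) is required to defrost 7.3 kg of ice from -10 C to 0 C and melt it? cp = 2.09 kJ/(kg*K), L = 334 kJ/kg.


Sensible heat = cp * dT = 2.09 * 10 = 20.9 kJ/kg
Total per kg = 20.9 + 334 = 354.9 kJ/kg
Q = m * total = 7.3 * 354.9
Q = 2590.8 kJ

2590.8


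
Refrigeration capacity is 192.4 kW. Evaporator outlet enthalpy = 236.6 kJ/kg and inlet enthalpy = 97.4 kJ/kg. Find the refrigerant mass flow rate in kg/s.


dh = 236.6 - 97.4 = 139.2 kJ/kg
m_dot = Q / dh = 192.4 / 139.2 = 1.3822 kg/s

1.3822


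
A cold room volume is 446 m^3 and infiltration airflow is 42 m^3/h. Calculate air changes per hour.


ACH = flow / volume
ACH = 42 / 446
ACH = 0.094

0.094


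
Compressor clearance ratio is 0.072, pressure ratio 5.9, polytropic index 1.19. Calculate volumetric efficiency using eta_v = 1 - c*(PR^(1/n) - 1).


PR^(1/n) = 5.9^(1/1.19) = 4.44400767
eta_v = 1 - 0.072 * (4.44400767 - 1)
eta_v = 0.752

0.752


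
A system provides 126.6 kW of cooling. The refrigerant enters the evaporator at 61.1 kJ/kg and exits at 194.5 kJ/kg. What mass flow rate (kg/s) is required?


dh = 194.5 - 61.1 = 133.4 kJ/kg
m_dot = Q / dh = 126.6 / 133.4 = 0.949 kg/s

0.949


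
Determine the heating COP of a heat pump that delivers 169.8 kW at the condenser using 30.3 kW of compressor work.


COP_hp = Q_cond / W
COP_hp = 169.8 / 30.3
COP_hp = 5.604

5.604


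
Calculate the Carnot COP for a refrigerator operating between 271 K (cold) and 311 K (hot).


dT = 311 - 271 = 40 K
COP_carnot = T_cold / dT = 271 / 40
COP_carnot = 6.775

6.775


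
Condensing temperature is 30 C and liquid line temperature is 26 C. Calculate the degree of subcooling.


Subcooling = T_cond - T_liquid
Subcooling = 30 - 26
Subcooling = 4 K

4


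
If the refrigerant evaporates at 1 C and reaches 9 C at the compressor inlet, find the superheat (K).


Superheat = T_suction - T_evap
Superheat = 9 - (1)
Superheat = 8 K

8


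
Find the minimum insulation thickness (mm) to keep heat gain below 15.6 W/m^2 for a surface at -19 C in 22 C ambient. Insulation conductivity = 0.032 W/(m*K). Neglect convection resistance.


dT = 22 - (-19) = 41 K
thickness = k * dT / q_max * 1000
thickness = 0.032 * 41 / 15.6 * 1000
thickness = 84.1 mm

84.1


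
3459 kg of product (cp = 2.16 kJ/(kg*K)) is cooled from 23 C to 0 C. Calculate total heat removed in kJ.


dT = 23 - (0) = 23 K
Q = m * cp * dT = 3459 * 2.16 * 23
Q = 171843 kJ

171843


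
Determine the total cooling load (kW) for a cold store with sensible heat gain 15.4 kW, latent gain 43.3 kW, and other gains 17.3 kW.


Q_total = Q_s + Q_l + Q_misc
Q_total = 15.4 + 43.3 + 17.3
Q_total = 76.0 kW

76.0


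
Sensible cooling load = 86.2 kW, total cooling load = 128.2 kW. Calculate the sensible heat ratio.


SHR = Q_sensible / Q_total
SHR = 86.2 / 128.2
SHR = 0.672

0.672


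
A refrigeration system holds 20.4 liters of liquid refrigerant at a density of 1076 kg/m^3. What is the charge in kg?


Charge = V * rho / 1000
Charge = 20.4 * 1076 / 1000
Charge = 21.95 kg

21.95


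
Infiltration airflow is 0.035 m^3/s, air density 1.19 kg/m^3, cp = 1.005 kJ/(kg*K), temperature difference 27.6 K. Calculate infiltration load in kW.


Q = V_dot * rho * cp * dT
Q = 0.035 * 1.19 * 1.005 * 27.6
Q = 1.155 kW

1.155


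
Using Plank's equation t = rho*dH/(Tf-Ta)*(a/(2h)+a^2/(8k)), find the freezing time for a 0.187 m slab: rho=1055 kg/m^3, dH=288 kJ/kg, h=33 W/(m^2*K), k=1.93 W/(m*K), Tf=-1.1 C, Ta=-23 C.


dT = -1.1 - (-23) = 21.9 K
term1 = a/(2h) = 0.187/(2*33) = 0.002833333333
term2 = a^2/(8k) = 0.187^2/(8*1.93) = 0.002264831606
t = rho*dH*1000/dT * (term1 + term2)
t = 1055*288*1000/21.9 * (0.002833333333 + 0.002264831606)
t = 70732 s

70732


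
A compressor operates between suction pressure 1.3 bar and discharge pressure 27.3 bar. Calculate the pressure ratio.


PR = P_high / P_low
PR = 27.3 / 1.3
PR = 21.0

21.0


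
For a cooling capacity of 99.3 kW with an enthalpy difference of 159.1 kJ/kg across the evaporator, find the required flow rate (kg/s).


m_dot = Q / dh
m_dot = 99.3 / 159.1
m_dot = 0.6241 kg/s

0.6241


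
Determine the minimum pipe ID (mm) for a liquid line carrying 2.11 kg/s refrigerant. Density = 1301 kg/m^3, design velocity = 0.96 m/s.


A = m_dot / (rho * v) = 2.11 / (1301 * 0.96) = 0.001689405585 m^2
d = sqrt(4*A/pi) * 1000
d = 46.4 mm

46.4


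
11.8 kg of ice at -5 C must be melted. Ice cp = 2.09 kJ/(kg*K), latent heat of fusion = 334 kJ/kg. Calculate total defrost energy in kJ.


Sensible heat = cp * dT = 2.09 * 5 = 10.45 kJ/kg
Total per kg = 10.45 + 334 = 344.45 kJ/kg
Q = m * total = 11.8 * 344.45
Q = 4064.5 kJ

4064.5


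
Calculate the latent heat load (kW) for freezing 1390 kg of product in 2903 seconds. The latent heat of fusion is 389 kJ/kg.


Q_lat = m * h_fg / t
Q_lat = 1390 * 389 / 2903
Q_lat = 186.26 kW

186.26


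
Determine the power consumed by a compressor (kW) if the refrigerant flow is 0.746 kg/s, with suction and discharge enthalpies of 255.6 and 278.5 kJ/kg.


dh = 278.5 - 255.6 = 22.9 kJ/kg
W = m_dot * dh = 0.746 * 22.9 = 17.08 kW

17.08


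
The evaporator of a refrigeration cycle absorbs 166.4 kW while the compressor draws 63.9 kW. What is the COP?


COP = Q_evap / W
COP = 166.4 / 63.9
COP = 2.604

2.604


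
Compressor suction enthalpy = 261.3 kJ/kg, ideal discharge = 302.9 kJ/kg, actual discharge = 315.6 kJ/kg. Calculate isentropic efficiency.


dh_ideal = 302.9 - 261.3 = 41.6 kJ/kg
dh_actual = 315.6 - 261.3 = 54.3 kJ/kg
eta_s = dh_ideal / dh_actual = 41.6 / 54.3
eta_s = 0.7661

0.7661


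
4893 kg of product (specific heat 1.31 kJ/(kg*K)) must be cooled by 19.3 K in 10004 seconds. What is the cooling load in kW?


Q = m * cp * dT / t
Q = 4893 * 1.31 * 19.3 / 10004
Q = 12.366 kW

12.366


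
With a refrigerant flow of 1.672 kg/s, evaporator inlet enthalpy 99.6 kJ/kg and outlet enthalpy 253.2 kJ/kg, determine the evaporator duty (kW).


dh = 253.2 - 99.6 = 153.6 kJ/kg
Q_evap = m_dot * dh = 1.672 * 153.6
Q_evap = 256.82 kW

256.82


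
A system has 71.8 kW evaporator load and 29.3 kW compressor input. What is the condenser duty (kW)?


Q_cond = Q_evap + W
Q_cond = 71.8 + 29.3
Q_cond = 101.1 kW

101.1


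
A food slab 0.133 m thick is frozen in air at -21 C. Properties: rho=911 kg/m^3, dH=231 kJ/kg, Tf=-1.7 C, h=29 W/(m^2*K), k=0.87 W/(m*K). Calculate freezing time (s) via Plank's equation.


dT = -1.7 - (-21) = 19.3 K
term1 = a/(2h) = 0.133/(2*29) = 0.002293103448
term2 = a^2/(8k) = 0.133^2/(8*0.87) = 0.002541522989
t = rho*dH*1000/dT * (term1 + term2)
t = 911*231*1000/19.3 * (0.002293103448 + 0.002541522989)
t = 52715 s

52715


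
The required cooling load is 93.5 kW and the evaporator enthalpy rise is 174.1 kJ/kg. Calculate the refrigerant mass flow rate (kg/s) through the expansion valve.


m_dot = Q / dh
m_dot = 93.5 / 174.1
m_dot = 0.537 kg/s

0.537


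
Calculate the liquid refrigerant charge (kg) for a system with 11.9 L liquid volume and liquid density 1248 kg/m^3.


Charge = V * rho / 1000
Charge = 11.9 * 1248 / 1000
Charge = 14.85 kg

14.85


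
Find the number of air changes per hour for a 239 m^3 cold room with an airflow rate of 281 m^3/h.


ACH = flow / volume
ACH = 281 / 239
ACH = 1.176

1.176


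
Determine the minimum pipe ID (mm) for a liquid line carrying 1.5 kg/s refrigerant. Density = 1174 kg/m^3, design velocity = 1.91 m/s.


A = m_dot / (rho * v) = 1.5 / (1174 * 1.91) = 0.0006689440495 m^2
d = sqrt(4*A/pi) * 1000
d = 29.2 mm

29.2


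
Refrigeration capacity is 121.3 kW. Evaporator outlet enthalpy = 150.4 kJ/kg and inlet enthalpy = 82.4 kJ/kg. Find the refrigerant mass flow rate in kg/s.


dh = 150.4 - 82.4 = 68.0 kJ/kg
m_dot = Q / dh = 121.3 / 68.0 = 1.7838 kg/s

1.7838


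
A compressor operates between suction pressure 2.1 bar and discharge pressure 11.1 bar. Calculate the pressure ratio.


PR = P_high / P_low
PR = 11.1 / 2.1
PR = 5.286

5.286


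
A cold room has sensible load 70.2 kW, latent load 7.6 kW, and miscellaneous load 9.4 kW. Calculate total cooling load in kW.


Q_total = Q_s + Q_l + Q_misc
Q_total = 70.2 + 7.6 + 9.4
Q_total = 87.2 kW

87.2


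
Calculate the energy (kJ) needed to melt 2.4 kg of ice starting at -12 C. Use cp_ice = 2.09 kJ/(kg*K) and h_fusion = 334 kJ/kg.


Sensible heat = cp * dT = 2.09 * 12 = 25.08 kJ/kg
Total per kg = 25.08 + 334 = 359.08 kJ/kg
Q = m * total = 2.4 * 359.08
Q = 861.8 kJ

861.8


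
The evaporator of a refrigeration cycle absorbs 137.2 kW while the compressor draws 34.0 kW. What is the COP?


COP = Q_evap / W
COP = 137.2 / 34.0
COP = 4.035

4.035


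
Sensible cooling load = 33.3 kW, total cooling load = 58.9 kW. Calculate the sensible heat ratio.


SHR = Q_sensible / Q_total
SHR = 33.3 / 58.9
SHR = 0.565

0.565


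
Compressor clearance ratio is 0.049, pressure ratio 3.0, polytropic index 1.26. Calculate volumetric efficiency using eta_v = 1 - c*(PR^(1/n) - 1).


PR^(1/n) = 3.0^(1/1.26) = 2.39148501
eta_v = 1 - 0.049 * (2.39148501 - 1)
eta_v = 0.9318

0.9318


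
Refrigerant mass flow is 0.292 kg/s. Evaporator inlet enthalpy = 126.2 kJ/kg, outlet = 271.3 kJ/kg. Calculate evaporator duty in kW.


dh = 271.3 - 126.2 = 145.1 kJ/kg
Q_evap = m_dot * dh = 0.292 * 145.1
Q_evap = 42.37 kW

42.37


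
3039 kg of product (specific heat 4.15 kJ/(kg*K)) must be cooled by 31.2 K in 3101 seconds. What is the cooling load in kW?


Q = m * cp * dT / t
Q = 3039 * 4.15 * 31.2 / 3101
Q = 126.891 kW

126.891


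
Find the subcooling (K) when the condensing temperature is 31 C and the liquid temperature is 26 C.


Subcooling = T_cond - T_liquid
Subcooling = 31 - 26
Subcooling = 5 K

5


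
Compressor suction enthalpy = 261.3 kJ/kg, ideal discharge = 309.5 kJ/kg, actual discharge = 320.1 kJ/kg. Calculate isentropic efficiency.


dh_ideal = 309.5 - 261.3 = 48.2 kJ/kg
dh_actual = 320.1 - 261.3 = 58.8 kJ/kg
eta_s = dh_ideal / dh_actual = 48.2 / 58.8
eta_s = 0.8197

0.8197


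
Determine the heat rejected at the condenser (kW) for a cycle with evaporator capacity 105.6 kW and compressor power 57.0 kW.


Q_cond = Q_evap + W
Q_cond = 105.6 + 57.0
Q_cond = 162.6 kW

162.6


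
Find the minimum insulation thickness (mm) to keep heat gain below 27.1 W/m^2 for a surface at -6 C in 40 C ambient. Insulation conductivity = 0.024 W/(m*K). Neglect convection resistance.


dT = 40 - (-6) = 46 K
thickness = k * dT / q_max * 1000
thickness = 0.024 * 46 / 27.1 * 1000
thickness = 40.7 mm

40.7


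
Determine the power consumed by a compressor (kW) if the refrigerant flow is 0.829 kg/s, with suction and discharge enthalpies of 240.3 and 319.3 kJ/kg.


dh = 319.3 - 240.3 = 79.0 kJ/kg
W = m_dot * dh = 0.829 * 79.0 = 65.49 kW

65.49


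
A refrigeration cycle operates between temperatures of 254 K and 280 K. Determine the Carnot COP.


dT = 280 - 254 = 26 K
COP_carnot = T_cold / dT = 254 / 26
COP_carnot = 9.769

9.769


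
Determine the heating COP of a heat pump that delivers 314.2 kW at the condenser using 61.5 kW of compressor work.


COP_hp = Q_cond / W
COP_hp = 314.2 / 61.5
COP_hp = 5.109

5.109


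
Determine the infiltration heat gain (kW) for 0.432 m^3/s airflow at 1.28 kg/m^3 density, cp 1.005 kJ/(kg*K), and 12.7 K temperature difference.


Q = V_dot * rho * cp * dT
Q = 0.432 * 1.28 * 1.005 * 12.7
Q = 7.058 kW

7.058


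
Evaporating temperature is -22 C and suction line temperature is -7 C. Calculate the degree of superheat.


Superheat = T_suction - T_evap
Superheat = -7 - (-22)
Superheat = 15 K

15


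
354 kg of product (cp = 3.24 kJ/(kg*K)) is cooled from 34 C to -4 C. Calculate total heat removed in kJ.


dT = 34 - (-4) = 38 K
Q = m * cp * dT = 354 * 3.24 * 38
Q = 43584 kJ

43584


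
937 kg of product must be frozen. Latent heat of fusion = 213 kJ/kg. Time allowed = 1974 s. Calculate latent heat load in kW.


Q_lat = m * h_fg / t
Q_lat = 937 * 213 / 1974
Q_lat = 101.1 kW

101.1


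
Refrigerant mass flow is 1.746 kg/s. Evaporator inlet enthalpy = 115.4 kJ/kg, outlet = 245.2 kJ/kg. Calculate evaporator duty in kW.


dh = 245.2 - 115.4 = 129.8 kJ/kg
Q_evap = m_dot * dh = 1.746 * 129.8
Q_evap = 226.63 kW

226.63


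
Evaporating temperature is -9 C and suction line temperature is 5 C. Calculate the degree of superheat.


Superheat = T_suction - T_evap
Superheat = 5 - (-9)
Superheat = 14 K

14


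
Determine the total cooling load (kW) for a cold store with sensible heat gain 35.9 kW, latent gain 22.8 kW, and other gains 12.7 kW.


Q_total = Q_s + Q_l + Q_misc
Q_total = 35.9 + 22.8 + 12.7
Q_total = 71.4 kW

71.4


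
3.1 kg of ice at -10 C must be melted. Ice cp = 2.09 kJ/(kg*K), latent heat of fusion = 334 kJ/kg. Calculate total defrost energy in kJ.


Sensible heat = cp * dT = 2.09 * 10 = 20.9 kJ/kg
Total per kg = 20.9 + 334 = 354.9 kJ/kg
Q = m * total = 3.1 * 354.9
Q = 1100.2 kJ

1100.2


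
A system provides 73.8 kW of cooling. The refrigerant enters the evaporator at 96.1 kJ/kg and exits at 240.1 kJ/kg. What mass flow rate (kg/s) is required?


dh = 240.1 - 96.1 = 144.0 kJ/kg
m_dot = Q / dh = 73.8 / 144.0 = 0.5125 kg/s

0.5125


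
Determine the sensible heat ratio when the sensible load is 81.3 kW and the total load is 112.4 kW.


SHR = Q_sensible / Q_total
SHR = 81.3 / 112.4
SHR = 0.723

0.723


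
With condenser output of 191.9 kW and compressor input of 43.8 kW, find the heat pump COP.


COP_hp = Q_cond / W
COP_hp = 191.9 / 43.8
COP_hp = 4.381

4.381


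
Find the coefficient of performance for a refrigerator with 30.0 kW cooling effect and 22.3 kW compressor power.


COP = Q_evap / W
COP = 30.0 / 22.3
COP = 1.345

1.345


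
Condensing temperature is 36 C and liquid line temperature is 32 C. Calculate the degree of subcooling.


Subcooling = T_cond - T_liquid
Subcooling = 36 - 32
Subcooling = 4 K

4


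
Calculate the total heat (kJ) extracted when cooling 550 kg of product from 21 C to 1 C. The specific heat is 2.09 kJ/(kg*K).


dT = 21 - (1) = 20 K
Q = m * cp * dT = 550 * 2.09 * 20
Q = 22990 kJ

22990


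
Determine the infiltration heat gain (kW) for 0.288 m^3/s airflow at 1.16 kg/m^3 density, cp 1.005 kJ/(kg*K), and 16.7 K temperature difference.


Q = V_dot * rho * cp * dT
Q = 0.288 * 1.16 * 1.005 * 16.7
Q = 5.607 kW

5.607


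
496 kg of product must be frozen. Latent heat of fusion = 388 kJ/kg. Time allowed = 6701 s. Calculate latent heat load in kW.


Q_lat = m * h_fg / t
Q_lat = 496 * 388 / 6701
Q_lat = 28.72 kW

28.72


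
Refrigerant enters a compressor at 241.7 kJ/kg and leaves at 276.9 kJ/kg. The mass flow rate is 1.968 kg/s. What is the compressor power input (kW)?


dh = 276.9 - 241.7 = 35.2 kJ/kg
W = m_dot * dh = 1.968 * 35.2 = 69.27 kW

69.27


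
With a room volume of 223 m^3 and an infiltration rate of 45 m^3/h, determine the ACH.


ACH = flow / volume
ACH = 45 / 223
ACH = 0.202

0.202


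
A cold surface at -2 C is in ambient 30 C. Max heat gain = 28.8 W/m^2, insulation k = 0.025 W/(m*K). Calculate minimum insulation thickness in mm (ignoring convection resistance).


dT = 30 - (-2) = 32 K
thickness = k * dT / q_max * 1000
thickness = 0.025 * 32 / 28.8 * 1000
thickness = 27.8 mm

27.8


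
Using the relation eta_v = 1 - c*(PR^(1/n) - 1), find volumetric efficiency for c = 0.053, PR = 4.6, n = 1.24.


PR^(1/n) = 4.6^(1/1.24) = 3.42359294
eta_v = 1 - 0.053 * (3.42359294 - 1)
eta_v = 0.8715

0.8715


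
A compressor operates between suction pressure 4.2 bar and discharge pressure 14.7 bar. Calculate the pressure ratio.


PR = P_high / P_low
PR = 14.7 / 4.2
PR = 3.5

3.5


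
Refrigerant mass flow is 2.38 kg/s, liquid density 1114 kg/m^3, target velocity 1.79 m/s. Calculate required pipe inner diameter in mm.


A = m_dot / (rho * v) = 2.38 / (1114 * 1.79) = 0.001193544828 m^2
d = sqrt(4*A/pi) * 1000
d = 39.0 mm

39.0


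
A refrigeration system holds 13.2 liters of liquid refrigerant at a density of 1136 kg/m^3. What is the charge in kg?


Charge = V * rho / 1000
Charge = 13.2 * 1136 / 1000
Charge = 15.0 kg

15.0


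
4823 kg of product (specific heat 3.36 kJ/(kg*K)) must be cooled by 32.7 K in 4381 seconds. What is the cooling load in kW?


Q = m * cp * dT / t
Q = 4823 * 3.36 * 32.7 / 4381
Q = 120.957 kW

120.957


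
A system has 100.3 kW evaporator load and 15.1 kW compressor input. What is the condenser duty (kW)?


Q_cond = Q_evap + W
Q_cond = 100.3 + 15.1
Q_cond = 115.4 kW

115.4


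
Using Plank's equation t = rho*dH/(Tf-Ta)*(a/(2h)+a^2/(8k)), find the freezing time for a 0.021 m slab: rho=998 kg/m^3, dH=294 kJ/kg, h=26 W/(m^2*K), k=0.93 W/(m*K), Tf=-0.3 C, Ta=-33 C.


dT = -0.3 - (-33) = 32.7 K
term1 = a/(2h) = 0.021/(2*26) = 0.0004038461538
term2 = a^2/(8k) = 0.021^2/(8*0.93) = 0.00005927419355
t = rho*dH*1000/dT * (term1 + term2)
t = 998*294*1000/32.7 * (0.0004038461538 + 0.00005927419355)
t = 4156 s

4156


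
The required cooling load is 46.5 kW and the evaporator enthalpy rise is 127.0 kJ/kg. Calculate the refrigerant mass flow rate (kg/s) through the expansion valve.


m_dot = Q / dh
m_dot = 46.5 / 127.0
m_dot = 0.3661 kg/s

0.3661


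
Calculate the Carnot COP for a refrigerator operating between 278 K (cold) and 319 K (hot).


dT = 319 - 278 = 41 K
COP_carnot = T_cold / dT = 278 / 41
COP_carnot = 6.78

6.78


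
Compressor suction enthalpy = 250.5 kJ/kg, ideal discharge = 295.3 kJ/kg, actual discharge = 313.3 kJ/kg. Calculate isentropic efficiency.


dh_ideal = 295.3 - 250.5 = 44.8 kJ/kg
dh_actual = 313.3 - 250.5 = 62.8 kJ/kg
eta_s = dh_ideal / dh_actual = 44.8 / 62.8
eta_s = 0.7134

0.7134


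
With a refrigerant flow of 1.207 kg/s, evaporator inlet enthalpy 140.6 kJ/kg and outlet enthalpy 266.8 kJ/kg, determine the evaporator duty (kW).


dh = 266.8 - 140.6 = 126.2 kJ/kg
Q_evap = m_dot * dh = 1.207 * 126.2
Q_evap = 152.32 kW

152.32


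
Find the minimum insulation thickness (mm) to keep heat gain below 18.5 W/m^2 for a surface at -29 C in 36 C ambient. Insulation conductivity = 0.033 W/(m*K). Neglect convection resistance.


dT = 36 - (-29) = 65 K
thickness = k * dT / q_max * 1000
thickness = 0.033 * 65 / 18.5 * 1000
thickness = 115.9 mm

115.9


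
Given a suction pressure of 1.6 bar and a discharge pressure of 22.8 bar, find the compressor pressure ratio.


PR = P_high / P_low
PR = 22.8 / 1.6
PR = 14.25

14.25


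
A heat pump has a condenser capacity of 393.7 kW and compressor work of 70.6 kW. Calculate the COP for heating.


COP_hp = Q_cond / W
COP_hp = 393.7 / 70.6
COP_hp = 5.576

5.576


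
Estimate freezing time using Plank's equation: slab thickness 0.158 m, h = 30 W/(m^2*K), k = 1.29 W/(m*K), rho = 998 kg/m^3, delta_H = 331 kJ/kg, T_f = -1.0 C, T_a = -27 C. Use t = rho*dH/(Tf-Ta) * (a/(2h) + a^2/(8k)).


dT = -1.0 - (-27) = 26.0 K
term1 = a/(2h) = 0.158/(2*30) = 0.002633333333
term2 = a^2/(8k) = 0.158^2/(8*1.29) = 0.002418992248
t = rho*dH*1000/dT * (term1 + term2)
t = 998*331*1000/26.0 * (0.002633333333 + 0.002418992248)
t = 64191 s

64191


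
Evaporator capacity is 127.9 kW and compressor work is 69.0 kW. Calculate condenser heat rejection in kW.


Q_cond = Q_evap + W
Q_cond = 127.9 + 69.0
Q_cond = 196.9 kW

196.9


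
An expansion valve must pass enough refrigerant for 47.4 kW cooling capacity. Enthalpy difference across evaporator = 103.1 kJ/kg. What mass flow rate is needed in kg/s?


m_dot = Q / dh
m_dot = 47.4 / 103.1
m_dot = 0.4597 kg/s

0.4597


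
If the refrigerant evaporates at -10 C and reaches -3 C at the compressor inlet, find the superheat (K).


Superheat = T_suction - T_evap
Superheat = -3 - (-10)
Superheat = 7 K

7


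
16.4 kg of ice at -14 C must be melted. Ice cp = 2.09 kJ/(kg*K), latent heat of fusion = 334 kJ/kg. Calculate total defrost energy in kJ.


Sensible heat = cp * dT = 2.09 * 14 = 29.26 kJ/kg
Total per kg = 29.26 + 334 = 363.26 kJ/kg
Q = m * total = 16.4 * 363.26
Q = 5957.5 kJ

5957.5
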